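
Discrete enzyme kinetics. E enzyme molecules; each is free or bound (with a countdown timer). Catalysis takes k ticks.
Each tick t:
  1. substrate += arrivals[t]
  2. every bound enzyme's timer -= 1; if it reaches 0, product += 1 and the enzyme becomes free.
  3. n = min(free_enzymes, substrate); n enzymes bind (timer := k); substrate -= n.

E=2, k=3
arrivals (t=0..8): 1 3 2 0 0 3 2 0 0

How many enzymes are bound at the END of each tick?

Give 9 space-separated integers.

t=0: arr=1 -> substrate=0 bound=1 product=0
t=1: arr=3 -> substrate=2 bound=2 product=0
t=2: arr=2 -> substrate=4 bound=2 product=0
t=3: arr=0 -> substrate=3 bound=2 product=1
t=4: arr=0 -> substrate=2 bound=2 product=2
t=5: arr=3 -> substrate=5 bound=2 product=2
t=6: arr=2 -> substrate=6 bound=2 product=3
t=7: arr=0 -> substrate=5 bound=2 product=4
t=8: arr=0 -> substrate=5 bound=2 product=4

Answer: 1 2 2 2 2 2 2 2 2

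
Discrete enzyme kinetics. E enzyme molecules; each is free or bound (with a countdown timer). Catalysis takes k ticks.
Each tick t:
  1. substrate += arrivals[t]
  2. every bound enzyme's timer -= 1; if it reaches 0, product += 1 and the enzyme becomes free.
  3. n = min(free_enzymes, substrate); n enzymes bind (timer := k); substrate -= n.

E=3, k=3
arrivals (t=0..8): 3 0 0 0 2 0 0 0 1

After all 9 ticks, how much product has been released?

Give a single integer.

Answer: 5

Derivation:
t=0: arr=3 -> substrate=0 bound=3 product=0
t=1: arr=0 -> substrate=0 bound=3 product=0
t=2: arr=0 -> substrate=0 bound=3 product=0
t=3: arr=0 -> substrate=0 bound=0 product=3
t=4: arr=2 -> substrate=0 bound=2 product=3
t=5: arr=0 -> substrate=0 bound=2 product=3
t=6: arr=0 -> substrate=0 bound=2 product=3
t=7: arr=0 -> substrate=0 bound=0 product=5
t=8: arr=1 -> substrate=0 bound=1 product=5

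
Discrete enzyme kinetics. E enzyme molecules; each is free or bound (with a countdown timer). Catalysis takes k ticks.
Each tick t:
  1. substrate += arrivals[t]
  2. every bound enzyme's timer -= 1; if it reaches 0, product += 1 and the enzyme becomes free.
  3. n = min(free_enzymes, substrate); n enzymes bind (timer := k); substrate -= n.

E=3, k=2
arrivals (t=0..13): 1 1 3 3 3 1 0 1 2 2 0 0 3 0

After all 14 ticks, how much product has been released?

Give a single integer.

t=0: arr=1 -> substrate=0 bound=1 product=0
t=1: arr=1 -> substrate=0 bound=2 product=0
t=2: arr=3 -> substrate=1 bound=3 product=1
t=3: arr=3 -> substrate=3 bound=3 product=2
t=4: arr=3 -> substrate=4 bound=3 product=4
t=5: arr=1 -> substrate=4 bound=3 product=5
t=6: arr=0 -> substrate=2 bound=3 product=7
t=7: arr=1 -> substrate=2 bound=3 product=8
t=8: arr=2 -> substrate=2 bound=3 product=10
t=9: arr=2 -> substrate=3 bound=3 product=11
t=10: arr=0 -> substrate=1 bound=3 product=13
t=11: arr=0 -> substrate=0 bound=3 product=14
t=12: arr=3 -> substrate=1 bound=3 product=16
t=13: arr=0 -> substrate=0 bound=3 product=17

Answer: 17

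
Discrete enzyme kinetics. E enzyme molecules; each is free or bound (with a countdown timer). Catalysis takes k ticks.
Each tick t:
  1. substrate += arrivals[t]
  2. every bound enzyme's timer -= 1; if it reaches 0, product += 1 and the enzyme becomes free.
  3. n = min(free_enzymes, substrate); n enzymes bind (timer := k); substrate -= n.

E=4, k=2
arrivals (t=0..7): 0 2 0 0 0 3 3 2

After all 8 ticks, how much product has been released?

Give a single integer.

t=0: arr=0 -> substrate=0 bound=0 product=0
t=1: arr=2 -> substrate=0 bound=2 product=0
t=2: arr=0 -> substrate=0 bound=2 product=0
t=3: arr=0 -> substrate=0 bound=0 product=2
t=4: arr=0 -> substrate=0 bound=0 product=2
t=5: arr=3 -> substrate=0 bound=3 product=2
t=6: arr=3 -> substrate=2 bound=4 product=2
t=7: arr=2 -> substrate=1 bound=4 product=5

Answer: 5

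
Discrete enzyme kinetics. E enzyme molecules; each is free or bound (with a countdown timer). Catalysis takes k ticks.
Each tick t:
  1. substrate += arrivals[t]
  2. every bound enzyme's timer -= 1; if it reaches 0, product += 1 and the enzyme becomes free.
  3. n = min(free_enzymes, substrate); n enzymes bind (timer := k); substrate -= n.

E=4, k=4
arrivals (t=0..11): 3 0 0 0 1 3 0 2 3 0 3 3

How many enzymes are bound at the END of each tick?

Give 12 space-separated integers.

Answer: 3 3 3 3 1 4 4 4 4 4 4 4

Derivation:
t=0: arr=3 -> substrate=0 bound=3 product=0
t=1: arr=0 -> substrate=0 bound=3 product=0
t=2: arr=0 -> substrate=0 bound=3 product=0
t=3: arr=0 -> substrate=0 bound=3 product=0
t=4: arr=1 -> substrate=0 bound=1 product=3
t=5: arr=3 -> substrate=0 bound=4 product=3
t=6: arr=0 -> substrate=0 bound=4 product=3
t=7: arr=2 -> substrate=2 bound=4 product=3
t=8: arr=3 -> substrate=4 bound=4 product=4
t=9: arr=0 -> substrate=1 bound=4 product=7
t=10: arr=3 -> substrate=4 bound=4 product=7
t=11: arr=3 -> substrate=7 bound=4 product=7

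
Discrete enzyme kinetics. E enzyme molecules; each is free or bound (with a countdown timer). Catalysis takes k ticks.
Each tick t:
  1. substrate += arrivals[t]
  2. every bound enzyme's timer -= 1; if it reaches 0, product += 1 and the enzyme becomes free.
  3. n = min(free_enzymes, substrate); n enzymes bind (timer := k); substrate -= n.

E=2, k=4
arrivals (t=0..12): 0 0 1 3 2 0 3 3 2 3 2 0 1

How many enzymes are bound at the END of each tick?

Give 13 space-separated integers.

Answer: 0 0 1 2 2 2 2 2 2 2 2 2 2

Derivation:
t=0: arr=0 -> substrate=0 bound=0 product=0
t=1: arr=0 -> substrate=0 bound=0 product=0
t=2: arr=1 -> substrate=0 bound=1 product=0
t=3: arr=3 -> substrate=2 bound=2 product=0
t=4: arr=2 -> substrate=4 bound=2 product=0
t=5: arr=0 -> substrate=4 bound=2 product=0
t=6: arr=3 -> substrate=6 bound=2 product=1
t=7: arr=3 -> substrate=8 bound=2 product=2
t=8: arr=2 -> substrate=10 bound=2 product=2
t=9: arr=3 -> substrate=13 bound=2 product=2
t=10: arr=2 -> substrate=14 bound=2 product=3
t=11: arr=0 -> substrate=13 bound=2 product=4
t=12: arr=1 -> substrate=14 bound=2 product=4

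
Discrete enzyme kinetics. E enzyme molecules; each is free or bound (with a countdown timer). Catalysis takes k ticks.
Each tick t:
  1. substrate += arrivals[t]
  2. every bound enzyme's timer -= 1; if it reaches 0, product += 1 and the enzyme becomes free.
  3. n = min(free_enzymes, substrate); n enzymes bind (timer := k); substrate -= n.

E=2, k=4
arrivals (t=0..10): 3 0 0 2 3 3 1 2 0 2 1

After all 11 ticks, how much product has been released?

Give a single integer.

Answer: 4

Derivation:
t=0: arr=3 -> substrate=1 bound=2 product=0
t=1: arr=0 -> substrate=1 bound=2 product=0
t=2: arr=0 -> substrate=1 bound=2 product=0
t=3: arr=2 -> substrate=3 bound=2 product=0
t=4: arr=3 -> substrate=4 bound=2 product=2
t=5: arr=3 -> substrate=7 bound=2 product=2
t=6: arr=1 -> substrate=8 bound=2 product=2
t=7: arr=2 -> substrate=10 bound=2 product=2
t=8: arr=0 -> substrate=8 bound=2 product=4
t=9: arr=2 -> substrate=10 bound=2 product=4
t=10: arr=1 -> substrate=11 bound=2 product=4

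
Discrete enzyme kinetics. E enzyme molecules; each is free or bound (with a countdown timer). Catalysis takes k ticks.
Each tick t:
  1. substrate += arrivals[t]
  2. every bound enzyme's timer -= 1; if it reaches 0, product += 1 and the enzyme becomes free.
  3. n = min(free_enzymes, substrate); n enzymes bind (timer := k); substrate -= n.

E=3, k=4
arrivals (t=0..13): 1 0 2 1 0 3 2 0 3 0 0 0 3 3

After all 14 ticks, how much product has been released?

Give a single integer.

Answer: 7

Derivation:
t=0: arr=1 -> substrate=0 bound=1 product=0
t=1: arr=0 -> substrate=0 bound=1 product=0
t=2: arr=2 -> substrate=0 bound=3 product=0
t=3: arr=1 -> substrate=1 bound=3 product=0
t=4: arr=0 -> substrate=0 bound=3 product=1
t=5: arr=3 -> substrate=3 bound=3 product=1
t=6: arr=2 -> substrate=3 bound=3 product=3
t=7: arr=0 -> substrate=3 bound=3 product=3
t=8: arr=3 -> substrate=5 bound=3 product=4
t=9: arr=0 -> substrate=5 bound=3 product=4
t=10: arr=0 -> substrate=3 bound=3 product=6
t=11: arr=0 -> substrate=3 bound=3 product=6
t=12: arr=3 -> substrate=5 bound=3 product=7
t=13: arr=3 -> substrate=8 bound=3 product=7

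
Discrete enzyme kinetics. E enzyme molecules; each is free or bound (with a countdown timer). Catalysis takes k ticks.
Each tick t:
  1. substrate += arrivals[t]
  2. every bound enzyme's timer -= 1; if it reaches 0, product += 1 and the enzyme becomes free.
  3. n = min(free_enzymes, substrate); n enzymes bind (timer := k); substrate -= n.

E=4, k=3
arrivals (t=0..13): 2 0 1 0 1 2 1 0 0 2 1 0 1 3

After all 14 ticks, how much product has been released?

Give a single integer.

Answer: 10

Derivation:
t=0: arr=2 -> substrate=0 bound=2 product=0
t=1: arr=0 -> substrate=0 bound=2 product=0
t=2: arr=1 -> substrate=0 bound=3 product=0
t=3: arr=0 -> substrate=0 bound=1 product=2
t=4: arr=1 -> substrate=0 bound=2 product=2
t=5: arr=2 -> substrate=0 bound=3 product=3
t=6: arr=1 -> substrate=0 bound=4 product=3
t=7: arr=0 -> substrate=0 bound=3 product=4
t=8: arr=0 -> substrate=0 bound=1 product=6
t=9: arr=2 -> substrate=0 bound=2 product=7
t=10: arr=1 -> substrate=0 bound=3 product=7
t=11: arr=0 -> substrate=0 bound=3 product=7
t=12: arr=1 -> substrate=0 bound=2 product=9
t=13: arr=3 -> substrate=0 bound=4 product=10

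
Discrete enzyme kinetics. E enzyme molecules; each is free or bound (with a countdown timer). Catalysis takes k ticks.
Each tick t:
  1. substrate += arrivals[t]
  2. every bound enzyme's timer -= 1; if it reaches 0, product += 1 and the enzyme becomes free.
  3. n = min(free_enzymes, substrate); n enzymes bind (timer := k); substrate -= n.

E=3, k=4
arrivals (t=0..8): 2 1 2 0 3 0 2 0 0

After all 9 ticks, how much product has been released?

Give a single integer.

Answer: 5

Derivation:
t=0: arr=2 -> substrate=0 bound=2 product=0
t=1: arr=1 -> substrate=0 bound=3 product=0
t=2: arr=2 -> substrate=2 bound=3 product=0
t=3: arr=0 -> substrate=2 bound=3 product=0
t=4: arr=3 -> substrate=3 bound=3 product=2
t=5: arr=0 -> substrate=2 bound=3 product=3
t=6: arr=2 -> substrate=4 bound=3 product=3
t=7: arr=0 -> substrate=4 bound=3 product=3
t=8: arr=0 -> substrate=2 bound=3 product=5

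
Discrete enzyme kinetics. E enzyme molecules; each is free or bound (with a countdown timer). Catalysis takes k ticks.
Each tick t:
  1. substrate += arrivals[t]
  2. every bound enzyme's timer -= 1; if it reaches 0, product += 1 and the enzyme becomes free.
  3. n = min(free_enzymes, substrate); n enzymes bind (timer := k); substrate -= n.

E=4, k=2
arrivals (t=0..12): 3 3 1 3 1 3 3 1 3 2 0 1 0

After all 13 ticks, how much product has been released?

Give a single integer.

t=0: arr=3 -> substrate=0 bound=3 product=0
t=1: arr=3 -> substrate=2 bound=4 product=0
t=2: arr=1 -> substrate=0 bound=4 product=3
t=3: arr=3 -> substrate=2 bound=4 product=4
t=4: arr=1 -> substrate=0 bound=4 product=7
t=5: arr=3 -> substrate=2 bound=4 product=8
t=6: arr=3 -> substrate=2 bound=4 product=11
t=7: arr=1 -> substrate=2 bound=4 product=12
t=8: arr=3 -> substrate=2 bound=4 product=15
t=9: arr=2 -> substrate=3 bound=4 product=16
t=10: arr=0 -> substrate=0 bound=4 product=19
t=11: arr=1 -> substrate=0 bound=4 product=20
t=12: arr=0 -> substrate=0 bound=1 product=23

Answer: 23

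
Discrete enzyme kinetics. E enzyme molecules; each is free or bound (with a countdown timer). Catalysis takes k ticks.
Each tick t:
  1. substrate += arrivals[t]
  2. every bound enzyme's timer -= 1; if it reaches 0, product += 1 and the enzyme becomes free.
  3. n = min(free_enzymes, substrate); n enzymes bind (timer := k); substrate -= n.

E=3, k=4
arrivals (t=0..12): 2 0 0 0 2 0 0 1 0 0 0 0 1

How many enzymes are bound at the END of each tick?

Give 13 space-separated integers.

t=0: arr=2 -> substrate=0 bound=2 product=0
t=1: arr=0 -> substrate=0 bound=2 product=0
t=2: arr=0 -> substrate=0 bound=2 product=0
t=3: arr=0 -> substrate=0 bound=2 product=0
t=4: arr=2 -> substrate=0 bound=2 product=2
t=5: arr=0 -> substrate=0 bound=2 product=2
t=6: arr=0 -> substrate=0 bound=2 product=2
t=7: arr=1 -> substrate=0 bound=3 product=2
t=8: arr=0 -> substrate=0 bound=1 product=4
t=9: arr=0 -> substrate=0 bound=1 product=4
t=10: arr=0 -> substrate=0 bound=1 product=4
t=11: arr=0 -> substrate=0 bound=0 product=5
t=12: arr=1 -> substrate=0 bound=1 product=5

Answer: 2 2 2 2 2 2 2 3 1 1 1 0 1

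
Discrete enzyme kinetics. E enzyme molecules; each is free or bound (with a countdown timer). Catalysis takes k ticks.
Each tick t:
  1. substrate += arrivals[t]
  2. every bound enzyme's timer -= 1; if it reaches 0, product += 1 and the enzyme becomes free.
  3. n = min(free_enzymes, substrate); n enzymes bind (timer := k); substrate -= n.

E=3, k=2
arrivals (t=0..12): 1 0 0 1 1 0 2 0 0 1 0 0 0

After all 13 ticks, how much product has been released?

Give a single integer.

Answer: 6

Derivation:
t=0: arr=1 -> substrate=0 bound=1 product=0
t=1: arr=0 -> substrate=0 bound=1 product=0
t=2: arr=0 -> substrate=0 bound=0 product=1
t=3: arr=1 -> substrate=0 bound=1 product=1
t=4: arr=1 -> substrate=0 bound=2 product=1
t=5: arr=0 -> substrate=0 bound=1 product=2
t=6: arr=2 -> substrate=0 bound=2 product=3
t=7: arr=0 -> substrate=0 bound=2 product=3
t=8: arr=0 -> substrate=0 bound=0 product=5
t=9: arr=1 -> substrate=0 bound=1 product=5
t=10: arr=0 -> substrate=0 bound=1 product=5
t=11: arr=0 -> substrate=0 bound=0 product=6
t=12: arr=0 -> substrate=0 bound=0 product=6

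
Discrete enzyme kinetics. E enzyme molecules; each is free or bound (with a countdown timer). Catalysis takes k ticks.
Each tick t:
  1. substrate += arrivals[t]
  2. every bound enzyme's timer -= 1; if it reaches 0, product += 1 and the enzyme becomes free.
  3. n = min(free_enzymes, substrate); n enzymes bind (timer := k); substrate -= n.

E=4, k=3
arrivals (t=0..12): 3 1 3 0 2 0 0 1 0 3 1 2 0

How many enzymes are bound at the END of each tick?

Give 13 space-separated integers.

t=0: arr=3 -> substrate=0 bound=3 product=0
t=1: arr=1 -> substrate=0 bound=4 product=0
t=2: arr=3 -> substrate=3 bound=4 product=0
t=3: arr=0 -> substrate=0 bound=4 product=3
t=4: arr=2 -> substrate=1 bound=4 product=4
t=5: arr=0 -> substrate=1 bound=4 product=4
t=6: arr=0 -> substrate=0 bound=2 product=7
t=7: arr=1 -> substrate=0 bound=2 product=8
t=8: arr=0 -> substrate=0 bound=2 product=8
t=9: arr=3 -> substrate=0 bound=4 product=9
t=10: arr=1 -> substrate=0 bound=4 product=10
t=11: arr=2 -> substrate=2 bound=4 product=10
t=12: arr=0 -> substrate=0 bound=3 product=13

Answer: 3 4 4 4 4 4 2 2 2 4 4 4 3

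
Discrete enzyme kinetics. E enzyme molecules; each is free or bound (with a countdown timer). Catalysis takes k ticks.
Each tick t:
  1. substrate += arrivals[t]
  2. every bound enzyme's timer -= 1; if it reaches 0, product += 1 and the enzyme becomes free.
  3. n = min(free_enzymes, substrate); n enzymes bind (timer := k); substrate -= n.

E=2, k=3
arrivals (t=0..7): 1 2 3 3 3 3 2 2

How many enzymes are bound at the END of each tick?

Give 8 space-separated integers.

t=0: arr=1 -> substrate=0 bound=1 product=0
t=1: arr=2 -> substrate=1 bound=2 product=0
t=2: arr=3 -> substrate=4 bound=2 product=0
t=3: arr=3 -> substrate=6 bound=2 product=1
t=4: arr=3 -> substrate=8 bound=2 product=2
t=5: arr=3 -> substrate=11 bound=2 product=2
t=6: arr=2 -> substrate=12 bound=2 product=3
t=7: arr=2 -> substrate=13 bound=2 product=4

Answer: 1 2 2 2 2 2 2 2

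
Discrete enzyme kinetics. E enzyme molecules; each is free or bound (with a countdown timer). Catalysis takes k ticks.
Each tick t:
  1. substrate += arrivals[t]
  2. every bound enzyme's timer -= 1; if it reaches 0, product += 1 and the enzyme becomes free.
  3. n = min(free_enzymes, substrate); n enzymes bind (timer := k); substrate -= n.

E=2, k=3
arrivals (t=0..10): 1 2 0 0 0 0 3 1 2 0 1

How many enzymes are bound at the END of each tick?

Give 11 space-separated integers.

t=0: arr=1 -> substrate=0 bound=1 product=0
t=1: arr=2 -> substrate=1 bound=2 product=0
t=2: arr=0 -> substrate=1 bound=2 product=0
t=3: arr=0 -> substrate=0 bound=2 product=1
t=4: arr=0 -> substrate=0 bound=1 product=2
t=5: arr=0 -> substrate=0 bound=1 product=2
t=6: arr=3 -> substrate=1 bound=2 product=3
t=7: arr=1 -> substrate=2 bound=2 product=3
t=8: arr=2 -> substrate=4 bound=2 product=3
t=9: arr=0 -> substrate=2 bound=2 product=5
t=10: arr=1 -> substrate=3 bound=2 product=5

Answer: 1 2 2 2 1 1 2 2 2 2 2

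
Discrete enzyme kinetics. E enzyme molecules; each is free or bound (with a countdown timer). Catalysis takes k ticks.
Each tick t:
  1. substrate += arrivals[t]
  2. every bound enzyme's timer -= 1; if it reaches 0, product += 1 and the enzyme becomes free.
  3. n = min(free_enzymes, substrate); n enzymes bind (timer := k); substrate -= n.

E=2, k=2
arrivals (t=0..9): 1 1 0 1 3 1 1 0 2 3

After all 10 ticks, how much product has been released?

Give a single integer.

Answer: 7

Derivation:
t=0: arr=1 -> substrate=0 bound=1 product=0
t=1: arr=1 -> substrate=0 bound=2 product=0
t=2: arr=0 -> substrate=0 bound=1 product=1
t=3: arr=1 -> substrate=0 bound=1 product=2
t=4: arr=3 -> substrate=2 bound=2 product=2
t=5: arr=1 -> substrate=2 bound=2 product=3
t=6: arr=1 -> substrate=2 bound=2 product=4
t=7: arr=0 -> substrate=1 bound=2 product=5
t=8: arr=2 -> substrate=2 bound=2 product=6
t=9: arr=3 -> substrate=4 bound=2 product=7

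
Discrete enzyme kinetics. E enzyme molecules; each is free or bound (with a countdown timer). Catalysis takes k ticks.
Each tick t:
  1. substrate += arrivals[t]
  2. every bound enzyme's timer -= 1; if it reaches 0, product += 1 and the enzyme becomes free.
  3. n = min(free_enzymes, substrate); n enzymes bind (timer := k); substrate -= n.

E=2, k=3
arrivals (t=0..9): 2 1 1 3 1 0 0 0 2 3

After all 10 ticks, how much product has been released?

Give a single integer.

t=0: arr=2 -> substrate=0 bound=2 product=0
t=1: arr=1 -> substrate=1 bound=2 product=0
t=2: arr=1 -> substrate=2 bound=2 product=0
t=3: arr=3 -> substrate=3 bound=2 product=2
t=4: arr=1 -> substrate=4 bound=2 product=2
t=5: arr=0 -> substrate=4 bound=2 product=2
t=6: arr=0 -> substrate=2 bound=2 product=4
t=7: arr=0 -> substrate=2 bound=2 product=4
t=8: arr=2 -> substrate=4 bound=2 product=4
t=9: arr=3 -> substrate=5 bound=2 product=6

Answer: 6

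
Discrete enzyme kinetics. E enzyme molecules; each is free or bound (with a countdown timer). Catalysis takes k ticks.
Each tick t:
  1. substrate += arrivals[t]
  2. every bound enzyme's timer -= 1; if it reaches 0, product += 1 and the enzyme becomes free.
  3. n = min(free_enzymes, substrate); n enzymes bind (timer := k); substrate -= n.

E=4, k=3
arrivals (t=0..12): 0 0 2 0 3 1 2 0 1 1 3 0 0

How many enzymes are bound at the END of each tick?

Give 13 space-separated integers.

Answer: 0 0 2 2 4 4 4 4 3 4 4 4 3

Derivation:
t=0: arr=0 -> substrate=0 bound=0 product=0
t=1: arr=0 -> substrate=0 bound=0 product=0
t=2: arr=2 -> substrate=0 bound=2 product=0
t=3: arr=0 -> substrate=0 bound=2 product=0
t=4: arr=3 -> substrate=1 bound=4 product=0
t=5: arr=1 -> substrate=0 bound=4 product=2
t=6: arr=2 -> substrate=2 bound=4 product=2
t=7: arr=0 -> substrate=0 bound=4 product=4
t=8: arr=1 -> substrate=0 bound=3 product=6
t=9: arr=1 -> substrate=0 bound=4 product=6
t=10: arr=3 -> substrate=1 bound=4 product=8
t=11: arr=0 -> substrate=0 bound=4 product=9
t=12: arr=0 -> substrate=0 bound=3 product=10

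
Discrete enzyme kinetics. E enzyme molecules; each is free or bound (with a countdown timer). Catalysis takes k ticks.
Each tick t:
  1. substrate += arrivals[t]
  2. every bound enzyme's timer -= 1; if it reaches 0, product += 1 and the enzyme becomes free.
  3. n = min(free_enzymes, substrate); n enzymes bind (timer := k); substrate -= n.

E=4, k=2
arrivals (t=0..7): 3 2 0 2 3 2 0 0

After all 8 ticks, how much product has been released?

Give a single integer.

Answer: 11

Derivation:
t=0: arr=3 -> substrate=0 bound=3 product=0
t=1: arr=2 -> substrate=1 bound=4 product=0
t=2: arr=0 -> substrate=0 bound=2 product=3
t=3: arr=2 -> substrate=0 bound=3 product=4
t=4: arr=3 -> substrate=1 bound=4 product=5
t=5: arr=2 -> substrate=1 bound=4 product=7
t=6: arr=0 -> substrate=0 bound=3 product=9
t=7: arr=0 -> substrate=0 bound=1 product=11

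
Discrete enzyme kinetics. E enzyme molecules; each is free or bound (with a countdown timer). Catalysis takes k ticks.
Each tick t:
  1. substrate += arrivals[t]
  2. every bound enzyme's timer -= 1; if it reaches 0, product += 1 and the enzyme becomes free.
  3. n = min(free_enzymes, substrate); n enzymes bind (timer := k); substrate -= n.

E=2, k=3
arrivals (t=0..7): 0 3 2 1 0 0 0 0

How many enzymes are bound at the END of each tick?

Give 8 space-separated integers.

t=0: arr=0 -> substrate=0 bound=0 product=0
t=1: arr=3 -> substrate=1 bound=2 product=0
t=2: arr=2 -> substrate=3 bound=2 product=0
t=3: arr=1 -> substrate=4 bound=2 product=0
t=4: arr=0 -> substrate=2 bound=2 product=2
t=5: arr=0 -> substrate=2 bound=2 product=2
t=6: arr=0 -> substrate=2 bound=2 product=2
t=7: arr=0 -> substrate=0 bound=2 product=4

Answer: 0 2 2 2 2 2 2 2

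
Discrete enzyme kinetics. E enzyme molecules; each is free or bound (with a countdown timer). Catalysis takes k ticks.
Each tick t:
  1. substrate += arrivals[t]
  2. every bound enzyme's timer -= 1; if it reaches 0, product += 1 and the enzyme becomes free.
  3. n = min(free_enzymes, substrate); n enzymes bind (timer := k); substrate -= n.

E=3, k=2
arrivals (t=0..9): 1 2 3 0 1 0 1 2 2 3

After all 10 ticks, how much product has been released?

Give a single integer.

Answer: 10

Derivation:
t=0: arr=1 -> substrate=0 bound=1 product=0
t=1: arr=2 -> substrate=0 bound=3 product=0
t=2: arr=3 -> substrate=2 bound=3 product=1
t=3: arr=0 -> substrate=0 bound=3 product=3
t=4: arr=1 -> substrate=0 bound=3 product=4
t=5: arr=0 -> substrate=0 bound=1 product=6
t=6: arr=1 -> substrate=0 bound=1 product=7
t=7: arr=2 -> substrate=0 bound=3 product=7
t=8: arr=2 -> substrate=1 bound=3 product=8
t=9: arr=3 -> substrate=2 bound=3 product=10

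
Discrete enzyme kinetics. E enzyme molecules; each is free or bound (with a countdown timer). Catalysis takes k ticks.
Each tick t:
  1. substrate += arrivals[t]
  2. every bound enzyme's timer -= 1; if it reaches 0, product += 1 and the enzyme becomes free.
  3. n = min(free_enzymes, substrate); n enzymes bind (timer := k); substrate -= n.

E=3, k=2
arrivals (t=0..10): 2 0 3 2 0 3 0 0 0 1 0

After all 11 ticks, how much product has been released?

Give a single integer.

t=0: arr=2 -> substrate=0 bound=2 product=0
t=1: arr=0 -> substrate=0 bound=2 product=0
t=2: arr=3 -> substrate=0 bound=3 product=2
t=3: arr=2 -> substrate=2 bound=3 product=2
t=4: arr=0 -> substrate=0 bound=2 product=5
t=5: arr=3 -> substrate=2 bound=3 product=5
t=6: arr=0 -> substrate=0 bound=3 product=7
t=7: arr=0 -> substrate=0 bound=2 product=8
t=8: arr=0 -> substrate=0 bound=0 product=10
t=9: arr=1 -> substrate=0 bound=1 product=10
t=10: arr=0 -> substrate=0 bound=1 product=10

Answer: 10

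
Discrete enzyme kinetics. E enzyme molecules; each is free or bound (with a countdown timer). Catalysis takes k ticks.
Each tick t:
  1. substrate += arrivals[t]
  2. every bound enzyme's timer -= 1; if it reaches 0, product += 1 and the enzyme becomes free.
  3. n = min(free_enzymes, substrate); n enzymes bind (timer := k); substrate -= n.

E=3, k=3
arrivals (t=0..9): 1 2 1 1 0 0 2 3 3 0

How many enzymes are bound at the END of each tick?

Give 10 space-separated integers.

t=0: arr=1 -> substrate=0 bound=1 product=0
t=1: arr=2 -> substrate=0 bound=3 product=0
t=2: arr=1 -> substrate=1 bound=3 product=0
t=3: arr=1 -> substrate=1 bound=3 product=1
t=4: arr=0 -> substrate=0 bound=2 product=3
t=5: arr=0 -> substrate=0 bound=2 product=3
t=6: arr=2 -> substrate=0 bound=3 product=4
t=7: arr=3 -> substrate=2 bound=3 product=5
t=8: arr=3 -> substrate=5 bound=3 product=5
t=9: arr=0 -> substrate=3 bound=3 product=7

Answer: 1 3 3 3 2 2 3 3 3 3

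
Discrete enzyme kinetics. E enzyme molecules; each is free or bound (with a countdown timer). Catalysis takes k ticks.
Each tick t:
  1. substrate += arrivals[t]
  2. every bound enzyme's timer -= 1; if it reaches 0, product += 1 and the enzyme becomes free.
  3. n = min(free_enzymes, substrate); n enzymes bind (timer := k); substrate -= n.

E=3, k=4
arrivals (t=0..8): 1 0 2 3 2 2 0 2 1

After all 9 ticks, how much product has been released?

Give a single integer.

Answer: 4

Derivation:
t=0: arr=1 -> substrate=0 bound=1 product=0
t=1: arr=0 -> substrate=0 bound=1 product=0
t=2: arr=2 -> substrate=0 bound=3 product=0
t=3: arr=3 -> substrate=3 bound=3 product=0
t=4: arr=2 -> substrate=4 bound=3 product=1
t=5: arr=2 -> substrate=6 bound=3 product=1
t=6: arr=0 -> substrate=4 bound=3 product=3
t=7: arr=2 -> substrate=6 bound=3 product=3
t=8: arr=1 -> substrate=6 bound=3 product=4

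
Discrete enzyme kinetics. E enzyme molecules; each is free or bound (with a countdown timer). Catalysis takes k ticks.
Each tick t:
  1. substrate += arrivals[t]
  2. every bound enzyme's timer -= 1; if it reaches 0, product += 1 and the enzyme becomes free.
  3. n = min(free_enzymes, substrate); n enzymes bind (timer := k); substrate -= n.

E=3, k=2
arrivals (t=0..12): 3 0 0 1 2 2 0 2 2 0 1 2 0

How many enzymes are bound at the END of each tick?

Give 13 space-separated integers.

Answer: 3 3 0 1 3 3 2 3 3 2 2 3 2

Derivation:
t=0: arr=3 -> substrate=0 bound=3 product=0
t=1: arr=0 -> substrate=0 bound=3 product=0
t=2: arr=0 -> substrate=0 bound=0 product=3
t=3: arr=1 -> substrate=0 bound=1 product=3
t=4: arr=2 -> substrate=0 bound=3 product=3
t=5: arr=2 -> substrate=1 bound=3 product=4
t=6: arr=0 -> substrate=0 bound=2 product=6
t=7: arr=2 -> substrate=0 bound=3 product=7
t=8: arr=2 -> substrate=1 bound=3 product=8
t=9: arr=0 -> substrate=0 bound=2 product=10
t=10: arr=1 -> substrate=0 bound=2 product=11
t=11: arr=2 -> substrate=0 bound=3 product=12
t=12: arr=0 -> substrate=0 bound=2 product=13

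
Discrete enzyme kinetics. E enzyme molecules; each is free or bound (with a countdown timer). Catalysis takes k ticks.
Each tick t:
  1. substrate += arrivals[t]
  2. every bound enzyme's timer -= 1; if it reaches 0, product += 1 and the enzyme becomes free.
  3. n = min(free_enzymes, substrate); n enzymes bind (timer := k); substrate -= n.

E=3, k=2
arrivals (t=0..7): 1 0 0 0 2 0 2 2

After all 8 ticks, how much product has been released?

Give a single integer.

t=0: arr=1 -> substrate=0 bound=1 product=0
t=1: arr=0 -> substrate=0 bound=1 product=0
t=2: arr=0 -> substrate=0 bound=0 product=1
t=3: arr=0 -> substrate=0 bound=0 product=1
t=4: arr=2 -> substrate=0 bound=2 product=1
t=5: arr=0 -> substrate=0 bound=2 product=1
t=6: arr=2 -> substrate=0 bound=2 product=3
t=7: arr=2 -> substrate=1 bound=3 product=3

Answer: 3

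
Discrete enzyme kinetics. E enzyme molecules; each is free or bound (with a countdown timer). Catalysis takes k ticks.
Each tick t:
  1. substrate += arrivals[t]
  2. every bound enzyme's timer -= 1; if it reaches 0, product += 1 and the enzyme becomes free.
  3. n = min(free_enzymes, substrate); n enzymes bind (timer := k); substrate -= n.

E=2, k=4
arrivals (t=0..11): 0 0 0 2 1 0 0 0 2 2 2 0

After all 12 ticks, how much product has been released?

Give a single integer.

Answer: 3

Derivation:
t=0: arr=0 -> substrate=0 bound=0 product=0
t=1: arr=0 -> substrate=0 bound=0 product=0
t=2: arr=0 -> substrate=0 bound=0 product=0
t=3: arr=2 -> substrate=0 bound=2 product=0
t=4: arr=1 -> substrate=1 bound=2 product=0
t=5: arr=0 -> substrate=1 bound=2 product=0
t=6: arr=0 -> substrate=1 bound=2 product=0
t=7: arr=0 -> substrate=0 bound=1 product=2
t=8: arr=2 -> substrate=1 bound=2 product=2
t=9: arr=2 -> substrate=3 bound=2 product=2
t=10: arr=2 -> substrate=5 bound=2 product=2
t=11: arr=0 -> substrate=4 bound=2 product=3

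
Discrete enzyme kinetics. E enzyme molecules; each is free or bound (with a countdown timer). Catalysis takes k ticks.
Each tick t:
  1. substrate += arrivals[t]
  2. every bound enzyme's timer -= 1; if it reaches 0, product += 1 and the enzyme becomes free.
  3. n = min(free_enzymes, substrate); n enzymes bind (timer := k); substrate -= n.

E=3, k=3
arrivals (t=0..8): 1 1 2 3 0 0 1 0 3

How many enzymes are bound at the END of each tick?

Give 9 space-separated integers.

Answer: 1 2 3 3 3 3 3 3 3

Derivation:
t=0: arr=1 -> substrate=0 bound=1 product=0
t=1: arr=1 -> substrate=0 bound=2 product=0
t=2: arr=2 -> substrate=1 bound=3 product=0
t=3: arr=3 -> substrate=3 bound=3 product=1
t=4: arr=0 -> substrate=2 bound=3 product=2
t=5: arr=0 -> substrate=1 bound=3 product=3
t=6: arr=1 -> substrate=1 bound=3 product=4
t=7: arr=0 -> substrate=0 bound=3 product=5
t=8: arr=3 -> substrate=2 bound=3 product=6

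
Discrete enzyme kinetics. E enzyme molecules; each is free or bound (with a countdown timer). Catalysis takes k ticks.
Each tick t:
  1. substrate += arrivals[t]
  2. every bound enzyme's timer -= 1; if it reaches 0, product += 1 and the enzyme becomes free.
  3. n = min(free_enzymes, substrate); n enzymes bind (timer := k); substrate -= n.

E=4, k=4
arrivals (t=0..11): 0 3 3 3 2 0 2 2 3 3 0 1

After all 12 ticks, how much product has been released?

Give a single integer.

t=0: arr=0 -> substrate=0 bound=0 product=0
t=1: arr=3 -> substrate=0 bound=3 product=0
t=2: arr=3 -> substrate=2 bound=4 product=0
t=3: arr=3 -> substrate=5 bound=4 product=0
t=4: arr=2 -> substrate=7 bound=4 product=0
t=5: arr=0 -> substrate=4 bound=4 product=3
t=6: arr=2 -> substrate=5 bound=4 product=4
t=7: arr=2 -> substrate=7 bound=4 product=4
t=8: arr=3 -> substrate=10 bound=4 product=4
t=9: arr=3 -> substrate=10 bound=4 product=7
t=10: arr=0 -> substrate=9 bound=4 product=8
t=11: arr=1 -> substrate=10 bound=4 product=8

Answer: 8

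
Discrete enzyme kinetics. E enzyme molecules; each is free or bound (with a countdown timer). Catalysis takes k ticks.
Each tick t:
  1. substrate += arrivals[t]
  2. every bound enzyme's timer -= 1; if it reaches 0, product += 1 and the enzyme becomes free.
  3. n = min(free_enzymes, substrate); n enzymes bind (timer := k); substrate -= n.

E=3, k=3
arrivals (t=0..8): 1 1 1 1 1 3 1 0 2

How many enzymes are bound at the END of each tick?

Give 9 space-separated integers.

Answer: 1 2 3 3 3 3 3 3 3

Derivation:
t=0: arr=1 -> substrate=0 bound=1 product=0
t=1: arr=1 -> substrate=0 bound=2 product=0
t=2: arr=1 -> substrate=0 bound=3 product=0
t=3: arr=1 -> substrate=0 bound=3 product=1
t=4: arr=1 -> substrate=0 bound=3 product=2
t=5: arr=3 -> substrate=2 bound=3 product=3
t=6: arr=1 -> substrate=2 bound=3 product=4
t=7: arr=0 -> substrate=1 bound=3 product=5
t=8: arr=2 -> substrate=2 bound=3 product=6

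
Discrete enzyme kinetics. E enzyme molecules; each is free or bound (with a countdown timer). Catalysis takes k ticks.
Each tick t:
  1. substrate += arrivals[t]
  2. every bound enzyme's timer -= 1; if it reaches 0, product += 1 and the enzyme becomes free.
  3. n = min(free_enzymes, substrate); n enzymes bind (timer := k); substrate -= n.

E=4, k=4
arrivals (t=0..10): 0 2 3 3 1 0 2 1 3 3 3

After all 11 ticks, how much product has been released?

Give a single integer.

Answer: 8

Derivation:
t=0: arr=0 -> substrate=0 bound=0 product=0
t=1: arr=2 -> substrate=0 bound=2 product=0
t=2: arr=3 -> substrate=1 bound=4 product=0
t=3: arr=3 -> substrate=4 bound=4 product=0
t=4: arr=1 -> substrate=5 bound=4 product=0
t=5: arr=0 -> substrate=3 bound=4 product=2
t=6: arr=2 -> substrate=3 bound=4 product=4
t=7: arr=1 -> substrate=4 bound=4 product=4
t=8: arr=3 -> substrate=7 bound=4 product=4
t=9: arr=3 -> substrate=8 bound=4 product=6
t=10: arr=3 -> substrate=9 bound=4 product=8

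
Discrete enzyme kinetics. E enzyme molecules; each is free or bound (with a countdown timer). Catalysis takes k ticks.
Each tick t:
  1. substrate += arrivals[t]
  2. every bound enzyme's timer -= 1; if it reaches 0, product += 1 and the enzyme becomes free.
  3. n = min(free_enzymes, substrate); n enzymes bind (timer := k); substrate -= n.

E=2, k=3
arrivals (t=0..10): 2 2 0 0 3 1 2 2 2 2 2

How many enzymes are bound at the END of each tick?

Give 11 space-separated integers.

t=0: arr=2 -> substrate=0 bound=2 product=0
t=1: arr=2 -> substrate=2 bound=2 product=0
t=2: arr=0 -> substrate=2 bound=2 product=0
t=3: arr=0 -> substrate=0 bound=2 product=2
t=4: arr=3 -> substrate=3 bound=2 product=2
t=5: arr=1 -> substrate=4 bound=2 product=2
t=6: arr=2 -> substrate=4 bound=2 product=4
t=7: arr=2 -> substrate=6 bound=2 product=4
t=8: arr=2 -> substrate=8 bound=2 product=4
t=9: arr=2 -> substrate=8 bound=2 product=6
t=10: arr=2 -> substrate=10 bound=2 product=6

Answer: 2 2 2 2 2 2 2 2 2 2 2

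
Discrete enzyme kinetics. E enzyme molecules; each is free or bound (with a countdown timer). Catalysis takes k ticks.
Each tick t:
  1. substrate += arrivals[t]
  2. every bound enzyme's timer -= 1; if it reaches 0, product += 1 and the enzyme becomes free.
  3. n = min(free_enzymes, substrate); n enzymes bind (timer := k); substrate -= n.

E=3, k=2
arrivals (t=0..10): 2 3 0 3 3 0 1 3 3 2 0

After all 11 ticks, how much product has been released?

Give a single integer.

Answer: 14

Derivation:
t=0: arr=2 -> substrate=0 bound=2 product=0
t=1: arr=3 -> substrate=2 bound=3 product=0
t=2: arr=0 -> substrate=0 bound=3 product=2
t=3: arr=3 -> substrate=2 bound=3 product=3
t=4: arr=3 -> substrate=3 bound=3 product=5
t=5: arr=0 -> substrate=2 bound=3 product=6
t=6: arr=1 -> substrate=1 bound=3 product=8
t=7: arr=3 -> substrate=3 bound=3 product=9
t=8: arr=3 -> substrate=4 bound=3 product=11
t=9: arr=2 -> substrate=5 bound=3 product=12
t=10: arr=0 -> substrate=3 bound=3 product=14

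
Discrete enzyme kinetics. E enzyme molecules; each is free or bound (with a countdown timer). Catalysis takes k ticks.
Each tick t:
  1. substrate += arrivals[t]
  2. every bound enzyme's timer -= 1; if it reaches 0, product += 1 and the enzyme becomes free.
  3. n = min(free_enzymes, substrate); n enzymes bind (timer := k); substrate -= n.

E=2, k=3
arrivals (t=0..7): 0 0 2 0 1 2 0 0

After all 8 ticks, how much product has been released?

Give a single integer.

Answer: 2

Derivation:
t=0: arr=0 -> substrate=0 bound=0 product=0
t=1: arr=0 -> substrate=0 bound=0 product=0
t=2: arr=2 -> substrate=0 bound=2 product=0
t=3: arr=0 -> substrate=0 bound=2 product=0
t=4: arr=1 -> substrate=1 bound=2 product=0
t=5: arr=2 -> substrate=1 bound=2 product=2
t=6: arr=0 -> substrate=1 bound=2 product=2
t=7: arr=0 -> substrate=1 bound=2 product=2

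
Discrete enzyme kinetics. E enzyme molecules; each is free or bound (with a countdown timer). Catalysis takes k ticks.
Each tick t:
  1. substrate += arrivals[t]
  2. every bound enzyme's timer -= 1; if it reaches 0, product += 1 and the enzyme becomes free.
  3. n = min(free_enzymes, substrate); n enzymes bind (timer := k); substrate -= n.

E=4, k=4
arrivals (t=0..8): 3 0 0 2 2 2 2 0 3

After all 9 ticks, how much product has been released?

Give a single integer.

Answer: 7

Derivation:
t=0: arr=3 -> substrate=0 bound=3 product=0
t=1: arr=0 -> substrate=0 bound=3 product=0
t=2: arr=0 -> substrate=0 bound=3 product=0
t=3: arr=2 -> substrate=1 bound=4 product=0
t=4: arr=2 -> substrate=0 bound=4 product=3
t=5: arr=2 -> substrate=2 bound=4 product=3
t=6: arr=2 -> substrate=4 bound=4 product=3
t=7: arr=0 -> substrate=3 bound=4 product=4
t=8: arr=3 -> substrate=3 bound=4 product=7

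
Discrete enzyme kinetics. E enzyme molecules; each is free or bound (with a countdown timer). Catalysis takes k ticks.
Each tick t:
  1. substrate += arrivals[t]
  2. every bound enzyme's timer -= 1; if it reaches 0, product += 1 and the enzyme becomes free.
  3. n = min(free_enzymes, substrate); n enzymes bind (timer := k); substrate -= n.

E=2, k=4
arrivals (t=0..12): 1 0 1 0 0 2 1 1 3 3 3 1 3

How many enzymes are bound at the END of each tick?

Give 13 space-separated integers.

t=0: arr=1 -> substrate=0 bound=1 product=0
t=1: arr=0 -> substrate=0 bound=1 product=0
t=2: arr=1 -> substrate=0 bound=2 product=0
t=3: arr=0 -> substrate=0 bound=2 product=0
t=4: arr=0 -> substrate=0 bound=1 product=1
t=5: arr=2 -> substrate=1 bound=2 product=1
t=6: arr=1 -> substrate=1 bound=2 product=2
t=7: arr=1 -> substrate=2 bound=2 product=2
t=8: arr=3 -> substrate=5 bound=2 product=2
t=9: arr=3 -> substrate=7 bound=2 product=3
t=10: arr=3 -> substrate=9 bound=2 product=4
t=11: arr=1 -> substrate=10 bound=2 product=4
t=12: arr=3 -> substrate=13 bound=2 product=4

Answer: 1 1 2 2 1 2 2 2 2 2 2 2 2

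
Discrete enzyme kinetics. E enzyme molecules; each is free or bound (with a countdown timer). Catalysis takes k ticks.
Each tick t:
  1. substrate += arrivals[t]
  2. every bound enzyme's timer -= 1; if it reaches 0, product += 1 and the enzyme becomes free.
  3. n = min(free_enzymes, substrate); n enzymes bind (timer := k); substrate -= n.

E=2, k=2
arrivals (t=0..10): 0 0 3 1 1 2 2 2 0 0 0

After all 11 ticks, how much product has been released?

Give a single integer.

t=0: arr=0 -> substrate=0 bound=0 product=0
t=1: arr=0 -> substrate=0 bound=0 product=0
t=2: arr=3 -> substrate=1 bound=2 product=0
t=3: arr=1 -> substrate=2 bound=2 product=0
t=4: arr=1 -> substrate=1 bound=2 product=2
t=5: arr=2 -> substrate=3 bound=2 product=2
t=6: arr=2 -> substrate=3 bound=2 product=4
t=7: arr=2 -> substrate=5 bound=2 product=4
t=8: arr=0 -> substrate=3 bound=2 product=6
t=9: arr=0 -> substrate=3 bound=2 product=6
t=10: arr=0 -> substrate=1 bound=2 product=8

Answer: 8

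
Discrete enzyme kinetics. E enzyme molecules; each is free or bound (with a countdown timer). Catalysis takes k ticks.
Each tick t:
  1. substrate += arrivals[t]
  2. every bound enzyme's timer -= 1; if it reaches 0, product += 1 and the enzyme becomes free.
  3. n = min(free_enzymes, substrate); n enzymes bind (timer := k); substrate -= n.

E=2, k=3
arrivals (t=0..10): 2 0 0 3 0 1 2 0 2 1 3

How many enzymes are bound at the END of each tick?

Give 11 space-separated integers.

t=0: arr=2 -> substrate=0 bound=2 product=0
t=1: arr=0 -> substrate=0 bound=2 product=0
t=2: arr=0 -> substrate=0 bound=2 product=0
t=3: arr=3 -> substrate=1 bound=2 product=2
t=4: arr=0 -> substrate=1 bound=2 product=2
t=5: arr=1 -> substrate=2 bound=2 product=2
t=6: arr=2 -> substrate=2 bound=2 product=4
t=7: arr=0 -> substrate=2 bound=2 product=4
t=8: arr=2 -> substrate=4 bound=2 product=4
t=9: arr=1 -> substrate=3 bound=2 product=6
t=10: arr=3 -> substrate=6 bound=2 product=6

Answer: 2 2 2 2 2 2 2 2 2 2 2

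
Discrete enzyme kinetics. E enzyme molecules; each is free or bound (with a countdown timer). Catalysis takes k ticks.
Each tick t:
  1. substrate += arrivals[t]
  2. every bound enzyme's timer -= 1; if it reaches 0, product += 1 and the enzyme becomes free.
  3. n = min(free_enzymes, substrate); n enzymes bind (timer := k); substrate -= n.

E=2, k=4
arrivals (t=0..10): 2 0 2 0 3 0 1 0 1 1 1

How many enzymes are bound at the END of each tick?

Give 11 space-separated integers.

Answer: 2 2 2 2 2 2 2 2 2 2 2

Derivation:
t=0: arr=2 -> substrate=0 bound=2 product=0
t=1: arr=0 -> substrate=0 bound=2 product=0
t=2: arr=2 -> substrate=2 bound=2 product=0
t=3: arr=0 -> substrate=2 bound=2 product=0
t=4: arr=3 -> substrate=3 bound=2 product=2
t=5: arr=0 -> substrate=3 bound=2 product=2
t=6: arr=1 -> substrate=4 bound=2 product=2
t=7: arr=0 -> substrate=4 bound=2 product=2
t=8: arr=1 -> substrate=3 bound=2 product=4
t=9: arr=1 -> substrate=4 bound=2 product=4
t=10: arr=1 -> substrate=5 bound=2 product=4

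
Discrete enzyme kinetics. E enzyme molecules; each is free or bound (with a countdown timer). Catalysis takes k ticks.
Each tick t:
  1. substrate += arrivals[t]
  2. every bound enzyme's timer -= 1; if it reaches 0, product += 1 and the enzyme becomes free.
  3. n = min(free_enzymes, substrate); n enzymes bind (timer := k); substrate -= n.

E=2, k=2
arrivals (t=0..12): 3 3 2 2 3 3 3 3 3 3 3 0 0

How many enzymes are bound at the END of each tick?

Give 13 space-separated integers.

Answer: 2 2 2 2 2 2 2 2 2 2 2 2 2

Derivation:
t=0: arr=3 -> substrate=1 bound=2 product=0
t=1: arr=3 -> substrate=4 bound=2 product=0
t=2: arr=2 -> substrate=4 bound=2 product=2
t=3: arr=2 -> substrate=6 bound=2 product=2
t=4: arr=3 -> substrate=7 bound=2 product=4
t=5: arr=3 -> substrate=10 bound=2 product=4
t=6: arr=3 -> substrate=11 bound=2 product=6
t=7: arr=3 -> substrate=14 bound=2 product=6
t=8: arr=3 -> substrate=15 bound=2 product=8
t=9: arr=3 -> substrate=18 bound=2 product=8
t=10: arr=3 -> substrate=19 bound=2 product=10
t=11: arr=0 -> substrate=19 bound=2 product=10
t=12: arr=0 -> substrate=17 bound=2 product=12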